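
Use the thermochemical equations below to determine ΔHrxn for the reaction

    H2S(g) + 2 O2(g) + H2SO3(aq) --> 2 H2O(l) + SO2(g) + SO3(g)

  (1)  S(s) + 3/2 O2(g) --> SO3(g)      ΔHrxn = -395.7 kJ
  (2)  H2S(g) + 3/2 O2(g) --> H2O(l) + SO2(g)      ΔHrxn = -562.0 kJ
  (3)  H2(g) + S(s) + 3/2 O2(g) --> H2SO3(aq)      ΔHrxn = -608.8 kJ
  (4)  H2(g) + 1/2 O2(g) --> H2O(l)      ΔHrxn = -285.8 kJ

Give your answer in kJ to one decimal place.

(1) as written (SO3(g) already on the product side): -395.7 kJ
(2) as written (H2S(g) already on the reactant side): -562.0 kJ
(3) reversed (H2SO3(aq) must end up as a reactant): +608.8 kJ
(4) as written: -285.8 kJ
Combining the equations, ΔHrxn = (-395.7) + (-562.0) + (+608.8) + (-285.8) = -634.7 kJ

ΔHrxn = -634.7 kJ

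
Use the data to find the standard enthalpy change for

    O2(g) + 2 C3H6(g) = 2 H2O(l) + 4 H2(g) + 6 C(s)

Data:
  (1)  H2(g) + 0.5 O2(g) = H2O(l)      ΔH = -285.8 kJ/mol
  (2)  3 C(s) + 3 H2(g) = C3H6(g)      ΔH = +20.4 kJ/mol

(1) × 2 (scale by 2 for the 2 H2O(l)): (2)·(-285.8) = -571.6 kJ/mol
(2) reversed and × 2 (reverse to put C3H6(g) on the reactant side; scale by 2 for the 2 C3H6(g)): (-2)·(+20.4) = -40.8 kJ/mol
Since enthalpy is a state function, ΔH = (2)·(-285.8) + (-2)·(+20.4) = -612.4 kJ/mol

ΔH = -612.4 kJ/mol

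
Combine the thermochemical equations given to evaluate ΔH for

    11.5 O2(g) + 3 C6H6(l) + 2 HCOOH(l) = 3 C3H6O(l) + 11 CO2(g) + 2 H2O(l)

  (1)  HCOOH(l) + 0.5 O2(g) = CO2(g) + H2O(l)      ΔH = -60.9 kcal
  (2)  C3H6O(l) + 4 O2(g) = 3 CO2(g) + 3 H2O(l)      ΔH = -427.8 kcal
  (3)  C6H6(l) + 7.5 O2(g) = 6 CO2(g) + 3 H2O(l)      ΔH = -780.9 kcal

(1) × 2: (2)·(-60.9) = -121.8 kcal
(2) reversed and × 3: (-3)·(-427.8) = +1283.4 kcal
(3) × 3: (3)·(-780.9) = -2342.7 kcal
Summing the manipulated equations, ΔH = (2)·(-60.9) + (-3)·(-427.8) + (3)·(-780.9) = -1181.1 kcal

ΔH = -1181.1 kcal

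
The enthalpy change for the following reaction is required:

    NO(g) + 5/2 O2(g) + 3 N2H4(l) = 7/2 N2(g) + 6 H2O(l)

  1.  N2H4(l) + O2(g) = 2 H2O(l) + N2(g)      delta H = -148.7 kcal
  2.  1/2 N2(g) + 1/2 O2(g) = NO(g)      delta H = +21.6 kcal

eq. 1 × 3: (3)·(-148.7) = -446.1 kcal
eq. 2 reversed: -21.6 kcal
delta H = (-446.1) + (-21.6) = -467.7 kcal

delta H = -467.7 kcal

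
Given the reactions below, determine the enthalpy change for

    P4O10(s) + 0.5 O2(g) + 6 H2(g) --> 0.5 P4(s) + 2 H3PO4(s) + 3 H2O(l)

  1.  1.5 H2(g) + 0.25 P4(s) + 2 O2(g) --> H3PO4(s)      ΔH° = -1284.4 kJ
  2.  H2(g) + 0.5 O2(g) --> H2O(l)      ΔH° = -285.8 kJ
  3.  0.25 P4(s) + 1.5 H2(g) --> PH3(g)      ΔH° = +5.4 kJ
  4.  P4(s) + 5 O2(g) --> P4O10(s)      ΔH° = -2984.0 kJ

eq. 1 × 2 (×2 to match 2 H3PO4(s) in the target): (2)·(-1284.4) = -2568.8 kJ
eq. 2 × 3 (scale by 3 for the 3 H2O(l)): (3)·(-285.8) = -857.4 kJ
eq. 3: not needed (PH3(g) appears nowhere else).
eq. 4 reversed (reverse to put P4O10(s) on the reactant side): +2984.0 kJ
Summing the manipulated equations, ΔH° = (-2568.8) + (-857.4) + (+2984.0) = -442.2 kJ

ΔH° = -442.2 kJ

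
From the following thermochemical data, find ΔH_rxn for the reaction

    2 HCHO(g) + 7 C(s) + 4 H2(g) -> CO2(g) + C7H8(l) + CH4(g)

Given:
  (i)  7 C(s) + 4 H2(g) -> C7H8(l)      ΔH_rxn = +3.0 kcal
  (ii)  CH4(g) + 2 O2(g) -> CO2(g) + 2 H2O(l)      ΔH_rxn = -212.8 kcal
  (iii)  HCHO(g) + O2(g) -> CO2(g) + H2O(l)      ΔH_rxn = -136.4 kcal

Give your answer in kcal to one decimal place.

ΔH_rxn = -57.0 kcal

(i) as written (C7H8(l) already on the product side): +3.0 kcal
(ii) reversed (reverse to put CH4(g) on the product side): +212.8 kcal
(iii) × 2 (×2 to match 2 HCHO(g) in the target): (2)·(-136.4) = -272.8 kcal
Combining the equations, ΔH_rxn = (1)·(+3.0) + (-1)·(-212.8) + (2)·(-136.4) = -57.0 kcal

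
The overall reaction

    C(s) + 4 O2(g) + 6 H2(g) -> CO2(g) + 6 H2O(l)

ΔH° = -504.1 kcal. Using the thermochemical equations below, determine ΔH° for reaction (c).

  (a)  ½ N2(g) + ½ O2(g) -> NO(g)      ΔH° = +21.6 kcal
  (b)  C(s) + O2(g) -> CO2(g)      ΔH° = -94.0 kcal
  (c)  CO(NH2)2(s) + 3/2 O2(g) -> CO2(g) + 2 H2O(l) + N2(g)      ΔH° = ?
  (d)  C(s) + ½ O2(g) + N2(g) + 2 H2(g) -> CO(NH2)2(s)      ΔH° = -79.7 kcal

ΔH° = -151.0 kcal

(a): not needed.
(b) reversed and × 2: (-2)·(-94.0) = +188.0 kcal
(c) × 3: contributes 3·x
(d) × 3: (3)·(-79.7) = -239.1 kcal
-504.1 = (+188.0) + (-239.1) + 3·x
x = (-504.1 − (-51.1)) / (3) = -151.0 kcal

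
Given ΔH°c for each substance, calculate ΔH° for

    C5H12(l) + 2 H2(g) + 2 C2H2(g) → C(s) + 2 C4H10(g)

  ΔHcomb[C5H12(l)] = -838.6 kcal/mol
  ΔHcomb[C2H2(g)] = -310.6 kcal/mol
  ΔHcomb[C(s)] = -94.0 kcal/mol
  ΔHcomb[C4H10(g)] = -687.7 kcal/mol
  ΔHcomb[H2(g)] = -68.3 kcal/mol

ΔH° = -127.0 kcal/mol

With combustion enthalpies, reactants minus products:
= [1·(-838.6) + 2·(-68.3) + 2·(-310.6)] − [1·(-94.0) + 2·(-687.7)]
= -127.0 kcal/mol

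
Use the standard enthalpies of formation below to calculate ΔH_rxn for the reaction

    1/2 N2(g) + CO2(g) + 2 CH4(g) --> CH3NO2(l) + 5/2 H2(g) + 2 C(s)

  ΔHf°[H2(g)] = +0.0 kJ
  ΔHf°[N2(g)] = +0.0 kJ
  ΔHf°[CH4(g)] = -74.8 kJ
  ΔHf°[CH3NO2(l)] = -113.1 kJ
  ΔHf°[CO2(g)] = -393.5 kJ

ΔH_rxn = 430.0 kJ

Products: 1·(-113.1) + 5/2·(+0.0) + 2·(+0.0) = -113.1
Reactants: 1/2·(+0.0) + 1·(-393.5) + 2·(-74.8) = -543.1
ΔH_rxn = (-113.1) − (-543.1) = 430.0 kJ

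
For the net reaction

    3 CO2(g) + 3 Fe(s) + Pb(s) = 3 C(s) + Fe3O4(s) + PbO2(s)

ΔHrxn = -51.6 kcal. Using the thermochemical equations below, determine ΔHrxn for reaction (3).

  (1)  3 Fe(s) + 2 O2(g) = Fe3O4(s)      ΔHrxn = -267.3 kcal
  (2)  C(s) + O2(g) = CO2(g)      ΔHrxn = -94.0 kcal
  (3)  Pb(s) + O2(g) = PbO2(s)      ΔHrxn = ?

(1) as written: -267.3 kcal
(2) reversed and × 3: (-3)·(-94.0) = +282.0 kcal
(3) as written: contributes x
-51.6 = (-267.3) + (+282.0) + x
x = (-51.6 − (+14.7)) / (1) = -66.3 kcal

ΔHrxn = -66.3 kcal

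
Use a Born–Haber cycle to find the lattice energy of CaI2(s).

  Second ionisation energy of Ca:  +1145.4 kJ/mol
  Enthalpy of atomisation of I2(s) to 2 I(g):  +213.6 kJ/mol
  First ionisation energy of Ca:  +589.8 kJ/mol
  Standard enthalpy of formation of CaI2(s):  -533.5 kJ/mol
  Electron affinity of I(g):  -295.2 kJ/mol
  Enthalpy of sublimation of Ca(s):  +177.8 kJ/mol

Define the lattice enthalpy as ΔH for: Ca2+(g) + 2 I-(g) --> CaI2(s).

ΔHf° = 1·ΔHsub + 1·(ΣIE) + 1·D(I2) + 2·EA + U
-533.5 = 1·(+177.8) + 1·(+1735.2) + 1·(+213.6) + 2·(-295.2) + U
U = -533.5 − (+1536.2) = -2069.7 kJ/mol

U = -2069.7 kJ/mol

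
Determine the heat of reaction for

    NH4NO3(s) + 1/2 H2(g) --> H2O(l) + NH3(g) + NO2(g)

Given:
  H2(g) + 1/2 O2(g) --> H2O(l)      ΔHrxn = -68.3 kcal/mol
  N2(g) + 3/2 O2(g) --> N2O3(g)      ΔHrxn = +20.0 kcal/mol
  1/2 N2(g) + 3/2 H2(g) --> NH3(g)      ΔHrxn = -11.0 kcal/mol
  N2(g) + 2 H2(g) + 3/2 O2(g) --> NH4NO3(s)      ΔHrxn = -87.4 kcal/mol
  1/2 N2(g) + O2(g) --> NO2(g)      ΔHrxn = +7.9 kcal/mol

equation 1 as written (H2O(l) already on the product side): -68.3 kcal/mol
equation 2: not needed (N2O3(g) appears nowhere else).
equation 3 as written (NH3(g) already on the product side): -11.0 kcal/mol
equation 4 reversed (reverse to put NH4NO3(s) on the reactant side): +87.4 kcal/mol
equation 5 as written (NO2(g) already on the product side): +7.9 kcal/mol
ΔHrxn = (-68.3) + (-11.0) + (+87.4) + (+7.9) = 16.0 kcal/mol

ΔHrxn = 16.0 kcal/mol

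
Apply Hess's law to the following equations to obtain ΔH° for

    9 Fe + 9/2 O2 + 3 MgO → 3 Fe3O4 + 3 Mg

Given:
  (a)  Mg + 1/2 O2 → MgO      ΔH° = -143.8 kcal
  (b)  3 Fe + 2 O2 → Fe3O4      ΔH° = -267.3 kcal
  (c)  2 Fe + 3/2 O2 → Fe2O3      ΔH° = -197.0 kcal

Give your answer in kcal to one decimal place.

(a) reversed and × 3 (reverse to put MgO on the reactant side; ×3 to match 3 MgO in the target): (-3)·(-143.8) = +431.4 kcal
(b) × 3 (×3 to match 3 Fe3O4 in the target): (3)·(-267.3) = -801.9 kcal
(c): not needed (Fe2O3 appears nowhere else).
Combining the equations, ΔH° = (+431.4) + (-801.9) = -370.5 kcal

ΔH° = -370.5 kcal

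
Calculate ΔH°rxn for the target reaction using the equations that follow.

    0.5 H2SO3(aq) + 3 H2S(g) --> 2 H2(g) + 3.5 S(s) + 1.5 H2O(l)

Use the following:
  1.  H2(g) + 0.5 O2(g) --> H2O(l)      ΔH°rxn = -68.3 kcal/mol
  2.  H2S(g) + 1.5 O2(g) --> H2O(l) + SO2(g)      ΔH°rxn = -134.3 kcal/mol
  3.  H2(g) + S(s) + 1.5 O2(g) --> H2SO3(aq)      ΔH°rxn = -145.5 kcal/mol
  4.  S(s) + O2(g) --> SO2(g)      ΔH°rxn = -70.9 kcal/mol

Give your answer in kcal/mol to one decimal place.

ΔH°rxn = -15.0 kcal/mol

eq. 1 reversed and × 3/2: (-3/2)·(-68.3) = +102.45 kcal/mol
eq. 2 × 3: (3)·(-134.3) = -402.9 kcal/mol
eq. 3 reversed and × 1/2: (-1/2)·(-145.5) = +72.75 kcal/mol
eq. 4 reversed and × 3: (-3)·(-70.9) = +212.7 kcal/mol
Since enthalpy is a state function, ΔH°rxn = (-3/2)·(-68.3) + (3)·(-134.3) + (-1/2)·(-145.5) + (-3)·(-70.9) = -15.0 kcal/mol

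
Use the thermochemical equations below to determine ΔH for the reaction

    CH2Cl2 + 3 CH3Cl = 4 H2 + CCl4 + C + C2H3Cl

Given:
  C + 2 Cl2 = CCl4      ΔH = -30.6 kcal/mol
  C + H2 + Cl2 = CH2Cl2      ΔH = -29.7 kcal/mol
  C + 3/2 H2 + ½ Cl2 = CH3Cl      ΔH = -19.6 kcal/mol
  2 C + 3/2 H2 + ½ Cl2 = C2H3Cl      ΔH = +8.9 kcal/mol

equation 1 as written: -30.6 kcal/mol
equation 2 reversed: +29.7 kcal/mol
equation 3 reversed and × 3: (-3)·(-19.6) = +58.8 kcal/mol
equation 4 as written: +8.9 kcal/mol
ΔH = (1)·(-30.6) + (-1)·(-29.7) + (-3)·(-19.6) + (1)·(+8.9) = 66.8 kcal/mol

ΔH = 66.8 kcal/mol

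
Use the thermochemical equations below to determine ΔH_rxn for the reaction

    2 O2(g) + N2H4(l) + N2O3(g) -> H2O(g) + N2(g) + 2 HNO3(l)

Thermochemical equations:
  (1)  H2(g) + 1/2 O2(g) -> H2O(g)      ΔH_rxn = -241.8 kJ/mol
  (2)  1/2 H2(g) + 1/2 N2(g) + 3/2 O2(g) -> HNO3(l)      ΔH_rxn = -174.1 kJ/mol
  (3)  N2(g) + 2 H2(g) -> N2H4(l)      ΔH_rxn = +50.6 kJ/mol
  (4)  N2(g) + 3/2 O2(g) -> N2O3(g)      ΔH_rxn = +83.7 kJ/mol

ΔH_rxn = -724.3 kJ/mol

(1) as written: -241.8 kJ/mol
(2) × 2: (2)·(-174.1) = -348.2 kJ/mol
(3) reversed: -50.6 kJ/mol
(4) reversed: -83.7 kJ/mol
ΔH_rxn = (-241.8) + (-348.2) + (-50.6) + (-83.7) = -724.3 kJ/mol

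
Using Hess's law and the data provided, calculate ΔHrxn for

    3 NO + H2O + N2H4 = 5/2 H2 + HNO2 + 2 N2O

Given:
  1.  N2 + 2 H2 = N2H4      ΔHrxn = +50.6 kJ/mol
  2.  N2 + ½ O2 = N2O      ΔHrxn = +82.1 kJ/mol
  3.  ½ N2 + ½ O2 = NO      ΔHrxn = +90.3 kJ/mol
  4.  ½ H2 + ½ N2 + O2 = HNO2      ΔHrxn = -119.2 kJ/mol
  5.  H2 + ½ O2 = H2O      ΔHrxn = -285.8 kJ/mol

ΔHrxn = 9.3 kJ/mol

eq. 1 reversed (N2H4 must end up as a reactant): -50.6 kJ/mol
eq. 2 × 2 (scale by 2 for the 2 N2O): (2)·(+82.1) = +164.2 kJ/mol
eq. 3 reversed and × 3 (NO must end up as a reactant; scale by 3 for the 3 NO): (-3)·(+90.3) = -270.9 kJ/mol
eq. 4 as written (HNO2 already on the product side): -119.2 kJ/mol
eq. 5 reversed (H2O must end up as a reactant): +285.8 kJ/mol
ΔHrxn = (-50.6) + (+164.2) + (-270.9) + (-119.2) + (+285.8) = 9.3 kJ/mol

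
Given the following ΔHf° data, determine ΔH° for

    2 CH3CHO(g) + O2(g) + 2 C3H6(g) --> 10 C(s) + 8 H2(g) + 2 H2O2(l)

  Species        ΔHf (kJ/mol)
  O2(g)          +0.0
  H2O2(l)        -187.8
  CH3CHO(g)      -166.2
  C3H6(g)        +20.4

ΔH°rxn = Σ nΔHf°(products) − Σ nΔHf°(reactants).
Products: 10·(+0.0) + 8·(+0.0) + 2·(-187.8) = -375.6
Reactants: 2·(-166.2) + 1·(+0.0) + 2·(+20.4) = -291.6
ΔH° = (-375.6) − (-291.6) = -84.0 kJ/mol

ΔH° = -84.0 kJ/mol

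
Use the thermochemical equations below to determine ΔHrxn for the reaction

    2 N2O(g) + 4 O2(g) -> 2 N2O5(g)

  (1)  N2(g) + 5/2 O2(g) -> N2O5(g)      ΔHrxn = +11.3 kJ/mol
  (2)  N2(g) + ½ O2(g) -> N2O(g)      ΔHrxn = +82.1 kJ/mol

ΔHrxn = -141.6 kJ/mol

(1) × 2 (×2 to match 2 N2O5(g) in the target): (2)·(+11.3) = +22.6 kJ/mol
(2) reversed and × 2 (reverse to put N2O(g) on the reactant side; ×2 to match 2 N2O(g) in the target): (-2)·(+82.1) = -164.2 kJ/mol
ΔHrxn = (2)·(+11.3) + (-2)·(+82.1) = -141.6 kJ/mol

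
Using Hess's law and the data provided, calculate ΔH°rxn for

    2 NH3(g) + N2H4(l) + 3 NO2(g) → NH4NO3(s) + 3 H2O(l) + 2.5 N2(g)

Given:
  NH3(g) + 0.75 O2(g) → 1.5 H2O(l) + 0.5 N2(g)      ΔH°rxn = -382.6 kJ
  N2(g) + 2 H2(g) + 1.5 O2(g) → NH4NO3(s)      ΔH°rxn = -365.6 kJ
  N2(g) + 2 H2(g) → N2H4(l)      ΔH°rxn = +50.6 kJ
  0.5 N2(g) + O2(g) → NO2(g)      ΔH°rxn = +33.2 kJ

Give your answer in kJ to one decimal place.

equation 1 × 2 (×2 to match 2 NH3(g) in the target): (2)·(-382.6) = -765.2 kJ
equation 2 as written (NH4NO3(s) already on the product side): -365.6 kJ
equation 3 reversed (N2H4(l) must end up as a reactant): -50.6 kJ
equation 4 reversed and × 3 (reverse to put NO2(g) on the reactant side; scale by 3 for the 3 NO2(g)): (-3)·(+33.2) = -99.6 kJ
Summing the manipulated equations, ΔH°rxn = (2)·(-382.6) + (1)·(-365.6) + (-1)·(+50.6) + (-3)·(+33.2) = -1281.0 kJ

ΔH°rxn = -1281.0 kJ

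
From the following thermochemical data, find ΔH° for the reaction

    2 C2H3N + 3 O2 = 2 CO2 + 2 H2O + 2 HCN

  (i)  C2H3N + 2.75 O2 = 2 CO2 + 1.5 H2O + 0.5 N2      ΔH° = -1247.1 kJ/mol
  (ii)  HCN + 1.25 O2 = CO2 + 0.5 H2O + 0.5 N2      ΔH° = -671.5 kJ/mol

ΔH° = -1151.2 kJ/mol

(i) × 2: (2)·(-1247.1) = -2494.2 kJ/mol
(ii) reversed and × 2: (-2)·(-671.5) = +1343.0 kJ/mol
Since enthalpy is a state function, ΔH° = (2)·(-1247.1) + (-2)·(-671.5) = -1151.2 kJ/mol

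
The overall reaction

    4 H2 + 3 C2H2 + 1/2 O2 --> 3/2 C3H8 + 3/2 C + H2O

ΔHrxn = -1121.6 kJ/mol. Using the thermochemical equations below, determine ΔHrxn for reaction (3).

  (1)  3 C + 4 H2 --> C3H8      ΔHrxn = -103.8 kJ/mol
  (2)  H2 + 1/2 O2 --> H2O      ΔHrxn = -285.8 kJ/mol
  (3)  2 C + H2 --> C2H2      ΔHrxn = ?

ΔHrxn = 226.7 kJ/mol

(1) × 3/2 (scale by 3/2 for the 3/2 C3H8): (3/2)·(-103.8) = -155.7 kJ/mol
(2) as written (H2O already on the product side): -285.8 kJ/mol
(3) reversed and × 3 (reverse to put C2H2 on the reactant side; ×3 to match 3 C2H2 in the target): contributes −3·x
-1121.6 = (-155.7) + (-285.8) − 3·x
x = (-1121.6 − (-441.5)) / (-3) = 226.7 kJ/mol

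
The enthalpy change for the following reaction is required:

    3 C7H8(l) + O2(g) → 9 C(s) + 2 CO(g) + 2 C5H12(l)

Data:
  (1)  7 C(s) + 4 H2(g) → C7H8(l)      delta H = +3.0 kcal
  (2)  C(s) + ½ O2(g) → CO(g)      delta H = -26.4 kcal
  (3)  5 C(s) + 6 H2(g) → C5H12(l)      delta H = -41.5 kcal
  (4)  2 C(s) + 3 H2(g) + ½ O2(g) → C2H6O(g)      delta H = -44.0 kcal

delta H = -144.8 kcal

(1) reversed and × 3: (-3)·(+3.0) = -9.0 kcal
(2) × 2: (2)·(-26.4) = -52.8 kcal
(3) × 2: (2)·(-41.5) = -83.0 kcal
(4): not needed.
Summing the manipulated equations, delta H = (-3)·(+3.0) + (2)·(-26.4) + (2)·(-41.5) = -144.8 kcal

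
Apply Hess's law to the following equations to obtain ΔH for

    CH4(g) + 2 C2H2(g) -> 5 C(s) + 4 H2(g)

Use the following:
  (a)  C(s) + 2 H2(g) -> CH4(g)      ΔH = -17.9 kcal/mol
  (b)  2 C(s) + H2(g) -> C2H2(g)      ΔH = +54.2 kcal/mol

ΔH = -90.5 kcal/mol

(a) reversed (CH4(g) must end up as a reactant): +17.9 kcal/mol
(b) reversed and × 2 (reverse to put C2H2(g) on the reactant side; scale by 2 for the 2 C2H2(g)): (-2)·(+54.2) = -108.4 kcal/mol
Summing the manipulated equations, ΔH = (+17.9) + (-108.4) = -90.5 kcal/mol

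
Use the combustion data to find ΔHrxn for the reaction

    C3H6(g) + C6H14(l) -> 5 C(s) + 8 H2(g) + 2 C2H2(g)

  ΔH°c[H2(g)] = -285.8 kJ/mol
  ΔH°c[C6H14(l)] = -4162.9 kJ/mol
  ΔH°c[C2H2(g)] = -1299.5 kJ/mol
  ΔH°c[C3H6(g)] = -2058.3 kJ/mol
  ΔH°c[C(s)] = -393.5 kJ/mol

With combustion enthalpies, reactants minus products:
= [1·(-2058.3) + 1·(-4162.9)] − [5·(-393.5) + 8·(-285.8) + 2·(-1299.5)]
= 631.7 kJ/mol

ΔHrxn = 631.7 kJ/mol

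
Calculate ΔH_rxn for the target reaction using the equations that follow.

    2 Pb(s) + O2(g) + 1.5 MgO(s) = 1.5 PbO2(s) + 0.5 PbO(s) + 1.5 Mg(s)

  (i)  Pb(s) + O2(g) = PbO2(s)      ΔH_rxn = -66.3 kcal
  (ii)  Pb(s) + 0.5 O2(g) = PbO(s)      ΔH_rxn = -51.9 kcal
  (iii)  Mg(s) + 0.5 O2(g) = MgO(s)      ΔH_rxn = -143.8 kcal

(i) × 3/2 (×3/2 to match 3/2 PbO2(s) in the target): (3/2)·(-66.3) = -99.45 kcal
(ii) × 1/2 (scale by 1/2 for the 1/2 PbO(s)): (1/2)·(-51.9) = -25.95 kcal
(iii) reversed and × 3/2 (reverse to put MgO(s) on the reactant side; ×3/2 to match 3/2 MgO(s) in the target): (-3/2)·(-143.8) = +215.7 kcal
Combining the equations, ΔH_rxn = (3/2)·(-66.3) + (1/2)·(-51.9) + (-3/2)·(-143.8) = 90.3 kcal

ΔH_rxn = 90.3 kcal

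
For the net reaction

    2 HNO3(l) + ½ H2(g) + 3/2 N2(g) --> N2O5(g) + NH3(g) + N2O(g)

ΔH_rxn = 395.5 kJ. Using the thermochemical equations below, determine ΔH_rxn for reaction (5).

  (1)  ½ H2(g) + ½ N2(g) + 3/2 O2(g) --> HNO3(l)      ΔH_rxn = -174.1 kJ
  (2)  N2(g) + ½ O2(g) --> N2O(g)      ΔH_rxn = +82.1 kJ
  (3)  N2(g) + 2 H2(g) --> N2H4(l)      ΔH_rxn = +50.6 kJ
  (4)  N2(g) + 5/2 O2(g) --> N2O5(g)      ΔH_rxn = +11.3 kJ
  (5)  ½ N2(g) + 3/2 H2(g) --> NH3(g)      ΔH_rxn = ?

(1) reversed and × 2 (HNO3(l) must end up as a reactant; scale by 2 for the 2 HNO3(l)): (-2)·(-174.1) = +348.2 kJ
(2) as written (N2O(g) already on the product side): +82.1 kJ
(3): not needed (N2H4(l) appears nowhere else).
(4) as written (N2O5(g) already on the product side): +11.3 kJ
(5) as written (NH3(g) already on the product side): contributes x
+395.5 = (+348.2) + (+82.1) + (+11.3) + x
x = (+395.5 − (+441.6)) / (1) = -46.1 kJ

ΔH_rxn = -46.1 kJ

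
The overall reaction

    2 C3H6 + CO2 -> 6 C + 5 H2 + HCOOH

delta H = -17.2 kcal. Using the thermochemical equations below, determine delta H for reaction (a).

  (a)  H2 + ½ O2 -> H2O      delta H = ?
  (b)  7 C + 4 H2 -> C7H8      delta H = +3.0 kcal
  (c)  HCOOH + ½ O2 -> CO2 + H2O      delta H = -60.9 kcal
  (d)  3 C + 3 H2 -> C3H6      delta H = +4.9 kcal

delta H = -68.3 kcal

(a) as written: contributes x
(b): not needed (C7H8 appears nowhere else).
(c) reversed (reverse to put HCOOH on the product side): +60.9 kcal
(d) reversed and × 2 (reverse to put C3H6 on the reactant side; ×2 to match 2 C3H6 in the target): (-2)·(+4.9) = -9.8 kcal
-17.2 = (+60.9) + (-9.8) + x
x = (-17.2 − (+51.1)) / (1) = -68.3 kcal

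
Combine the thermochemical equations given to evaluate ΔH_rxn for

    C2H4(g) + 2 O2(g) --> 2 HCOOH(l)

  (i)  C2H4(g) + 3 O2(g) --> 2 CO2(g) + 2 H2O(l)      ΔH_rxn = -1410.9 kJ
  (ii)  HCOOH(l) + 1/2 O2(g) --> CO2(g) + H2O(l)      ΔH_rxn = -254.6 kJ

ΔH_rxn = -901.7 kJ

(i) as written (C2H4(g) already on the reactant side): -1410.9 kJ
(ii) reversed and × 2 (HCOOH(l) must end up as a product; scale by 2 for the 2 HCOOH(l)): (-2)·(-254.6) = +509.2 kJ
Since enthalpy is a state function, ΔH_rxn = (-1410.9) + (+509.2) = -901.7 kJ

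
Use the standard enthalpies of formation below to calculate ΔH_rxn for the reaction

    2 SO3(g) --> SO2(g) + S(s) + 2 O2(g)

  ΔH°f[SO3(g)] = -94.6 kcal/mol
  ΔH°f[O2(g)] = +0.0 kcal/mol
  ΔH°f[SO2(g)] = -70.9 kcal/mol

Products: 1·(-70.9) + 1·(+0.0) + 2·(+0.0) = -70.9
Reactants: 2·(-94.6) = -189.2
ΔH_rxn = (-70.9) − (-189.2) = 118.3 kcal/mol

ΔH_rxn = 118.3 kcal/mol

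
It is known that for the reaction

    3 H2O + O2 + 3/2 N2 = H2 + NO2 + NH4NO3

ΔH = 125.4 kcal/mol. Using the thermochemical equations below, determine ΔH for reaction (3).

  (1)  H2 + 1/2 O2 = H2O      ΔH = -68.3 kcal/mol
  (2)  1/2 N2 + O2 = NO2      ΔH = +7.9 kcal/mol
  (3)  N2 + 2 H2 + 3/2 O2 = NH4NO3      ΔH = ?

(1) reversed and × 3: (-3)·(-68.3) = +204.9 kcal/mol
(2) as written: +7.9 kcal/mol
(3) as written: contributes x
+125.4 = (+204.9) + (+7.9) + x
x = (+125.4 − (+212.8)) / (1) = -87.4 kcal/mol

ΔH = -87.4 kcal/mol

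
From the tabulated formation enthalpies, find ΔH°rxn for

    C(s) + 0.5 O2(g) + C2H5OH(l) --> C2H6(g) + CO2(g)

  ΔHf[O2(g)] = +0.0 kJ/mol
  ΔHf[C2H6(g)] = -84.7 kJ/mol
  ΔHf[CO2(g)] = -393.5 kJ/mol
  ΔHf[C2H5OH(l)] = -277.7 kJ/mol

Products: 1·(-84.7) + 1·(-393.5) = -478.2
Reactants: 1·(+0.0) + 1/2·(+0.0) + 1·(-277.7) = -277.7
ΔH°rxn = (-478.2) − (-277.7) = -200.5 kJ/mol

ΔH°rxn = -200.5 kJ/mol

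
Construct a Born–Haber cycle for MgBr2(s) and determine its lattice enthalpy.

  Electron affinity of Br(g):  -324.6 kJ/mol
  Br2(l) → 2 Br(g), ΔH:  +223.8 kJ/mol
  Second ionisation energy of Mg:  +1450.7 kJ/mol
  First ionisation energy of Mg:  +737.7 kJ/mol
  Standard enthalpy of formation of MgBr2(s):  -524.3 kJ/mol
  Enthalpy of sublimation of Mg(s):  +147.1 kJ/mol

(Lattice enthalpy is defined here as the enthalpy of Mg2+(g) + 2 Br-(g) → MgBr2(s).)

U = -2434.4 kJ/mol

ΔHf° = 1·ΔHsub + 1·(ΣIE) + 1·D(Br2) + 2·EA + U
-524.3 = 1·(+147.1) + 1·(+2188.4) + 1·(+223.8) + 2·(-324.6) + U
U = -524.3 − (+1910.1) = -2434.4 kJ/mol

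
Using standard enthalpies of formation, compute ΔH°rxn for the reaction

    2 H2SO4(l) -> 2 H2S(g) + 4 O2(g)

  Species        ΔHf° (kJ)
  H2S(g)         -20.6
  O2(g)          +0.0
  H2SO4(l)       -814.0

ΔH°rxn = 1586.8 kJ

Products: 2·(-20.6) + 4·(+0.0) = -41.2
Reactants: 2·(-814.0) = -1628.0
ΔH°rxn = (-41.2) − (-1628.0) = 1586.8 kJ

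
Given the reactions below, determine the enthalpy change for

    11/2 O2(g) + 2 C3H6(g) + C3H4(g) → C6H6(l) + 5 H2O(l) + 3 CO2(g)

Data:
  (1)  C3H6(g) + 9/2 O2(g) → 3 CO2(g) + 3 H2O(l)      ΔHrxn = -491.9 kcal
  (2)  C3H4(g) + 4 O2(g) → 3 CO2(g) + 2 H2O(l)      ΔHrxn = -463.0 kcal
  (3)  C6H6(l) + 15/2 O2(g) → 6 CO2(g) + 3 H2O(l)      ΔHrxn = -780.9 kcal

(1) × 2 (×2 to match 2 C3H6(g) in the target): (2)·(-491.9) = -983.8 kcal
(2) as written (C3H4(g) already on the reactant side): -463.0 kcal
(3) reversed (reverse to put C6H6(l) on the product side): +780.9 kcal
By Hess's law, ΔHrxn = (-983.8) + (-463.0) + (+780.9) = -665.9 kcal

ΔHrxn = -665.9 kcal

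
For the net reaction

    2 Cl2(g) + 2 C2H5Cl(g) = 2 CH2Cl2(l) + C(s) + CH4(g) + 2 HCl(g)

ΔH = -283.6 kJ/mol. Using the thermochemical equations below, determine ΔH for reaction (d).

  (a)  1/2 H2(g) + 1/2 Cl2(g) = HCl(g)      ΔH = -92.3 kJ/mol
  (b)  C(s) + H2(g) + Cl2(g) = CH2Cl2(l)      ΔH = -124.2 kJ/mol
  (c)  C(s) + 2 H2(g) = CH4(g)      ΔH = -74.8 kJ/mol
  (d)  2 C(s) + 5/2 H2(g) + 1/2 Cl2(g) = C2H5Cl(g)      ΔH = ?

(a) × 2 (×2 to match 2 HCl(g) in the target): (2)·(-92.3) = -184.6 kJ/mol
(b) × 2 (×2 to match 2 CH2Cl2(l) in the target): (2)·(-124.2) = -248.4 kJ/mol
(c) as written (CH4(g) already on the product side): -74.8 kJ/mol
(d) reversed and × 2 (C2H5Cl(g) must end up as a reactant; scale by 2 for the 2 C2H5Cl(g)): contributes −2·x
-283.6 = (-184.6) + (-248.4) + (-74.8) − 2·x
x = (-283.6 − (-507.8)) / (-2) = -112.1 kJ/mol

ΔH = -112.1 kJ/mol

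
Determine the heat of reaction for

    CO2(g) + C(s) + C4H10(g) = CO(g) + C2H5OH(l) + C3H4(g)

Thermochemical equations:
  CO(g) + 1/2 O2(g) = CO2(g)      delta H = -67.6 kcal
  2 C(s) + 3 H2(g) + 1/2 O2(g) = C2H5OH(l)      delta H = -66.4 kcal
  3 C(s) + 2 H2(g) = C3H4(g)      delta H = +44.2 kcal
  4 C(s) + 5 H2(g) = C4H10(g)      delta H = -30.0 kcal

equation 1 reversed: +67.6 kcal
equation 2 as written: -66.4 kcal
equation 3 as written: +44.2 kcal
equation 4 reversed: +30.0 kcal
Combining the equations, delta H = (-1)·(-67.6) + (1)·(-66.4) + (1)·(+44.2) + (-1)·(-30.0) = 75.4 kcal

delta H = 75.4 kcal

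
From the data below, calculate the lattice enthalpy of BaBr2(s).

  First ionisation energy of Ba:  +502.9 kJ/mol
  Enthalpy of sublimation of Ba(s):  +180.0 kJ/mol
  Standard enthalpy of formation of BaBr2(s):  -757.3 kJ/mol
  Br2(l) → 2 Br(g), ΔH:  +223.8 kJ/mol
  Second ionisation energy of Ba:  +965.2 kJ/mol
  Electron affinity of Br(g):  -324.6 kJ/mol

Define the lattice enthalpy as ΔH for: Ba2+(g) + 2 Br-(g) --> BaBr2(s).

ΔHf° = 1·ΔHsub + 1·(ΣIE) + 1·D(Br2) + 2·EA + U
-757.3 = 1·(+180.0) + 1·(+1468.1) + 1·(+223.8) + 2·(-324.6) + U
U = -757.3 − (+1222.7) = -1980.0 kJ/mol

U = -1980.0 kJ/mol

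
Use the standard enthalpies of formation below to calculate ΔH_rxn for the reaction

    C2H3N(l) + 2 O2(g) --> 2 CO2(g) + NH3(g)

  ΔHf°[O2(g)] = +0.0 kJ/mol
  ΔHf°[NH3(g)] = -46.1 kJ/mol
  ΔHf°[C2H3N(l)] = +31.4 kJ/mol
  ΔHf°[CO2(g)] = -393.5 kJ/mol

ΔH°rxn = Σ nΔHf°(products) − Σ nΔHf°(reactants).
Products: 2·(-393.5) + 1·(-46.1) = -833.1
Reactants: 1·(+31.4) + 2·(+0.0) = +31.4
ΔH_rxn = (-833.1) − (+31.4) = -864.5 kJ/mol

ΔH_rxn = -864.5 kJ/mol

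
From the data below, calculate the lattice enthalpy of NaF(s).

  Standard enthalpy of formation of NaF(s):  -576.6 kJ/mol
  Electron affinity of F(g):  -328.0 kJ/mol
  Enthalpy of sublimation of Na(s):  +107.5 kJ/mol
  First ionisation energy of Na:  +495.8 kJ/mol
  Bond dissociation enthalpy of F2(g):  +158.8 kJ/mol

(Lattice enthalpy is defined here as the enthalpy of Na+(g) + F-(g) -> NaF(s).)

U = -931.3 kJ/mol

ΔHf° = 1·ΔHsub + 1·(ΣIE) + 1/2·D(F2) + 1·EA + U
-576.6 = 1·(+107.5) + 1·(+495.8) + 1/2·(+158.8) + 1·(-328.0) + U
U = -576.6 − (+354.7) = -931.3 kJ/mol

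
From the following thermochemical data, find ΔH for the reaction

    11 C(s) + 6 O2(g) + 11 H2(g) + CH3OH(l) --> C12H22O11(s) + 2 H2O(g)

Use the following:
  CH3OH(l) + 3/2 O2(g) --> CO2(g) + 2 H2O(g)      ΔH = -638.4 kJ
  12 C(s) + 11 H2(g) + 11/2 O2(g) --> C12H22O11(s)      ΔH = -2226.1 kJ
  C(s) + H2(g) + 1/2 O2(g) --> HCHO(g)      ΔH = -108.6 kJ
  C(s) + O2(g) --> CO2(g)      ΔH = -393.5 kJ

equation 1 as written (CH3OH(l) already on the reactant side): -638.4 kJ
equation 2 as written (C12H22O11(s) already on the product side): -2226.1 kJ
equation 3: not needed (HCHO(g) appears nowhere else).
equation 4 reversed: +393.5 kJ
ΔH = (1)·(-638.4) + (1)·(-2226.1) + (-1)·(-393.5) = -2471.0 kJ

ΔH = -2471.0 kJ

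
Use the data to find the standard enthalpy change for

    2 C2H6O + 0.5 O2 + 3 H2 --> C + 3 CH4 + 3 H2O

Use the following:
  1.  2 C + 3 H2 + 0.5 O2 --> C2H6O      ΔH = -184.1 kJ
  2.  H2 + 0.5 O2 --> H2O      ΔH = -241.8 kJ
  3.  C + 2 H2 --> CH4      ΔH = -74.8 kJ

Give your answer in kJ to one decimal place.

eq. 1 reversed and × 2 (reverse to put C2H6O on the reactant side; scale by 2 for the 2 C2H6O): (-2)·(-184.1) = +368.2 kJ
eq. 2 × 3 (scale by 3 for the 3 H2O): (3)·(-241.8) = -725.4 kJ
eq. 3 × 3 (×3 to match 3 CH4 in the target): (3)·(-74.8) = -224.4 kJ
Since enthalpy is a state function, ΔH = (-2)·(-184.1) + (3)·(-241.8) + (3)·(-74.8) = -581.6 kJ

ΔH = -581.6 kJ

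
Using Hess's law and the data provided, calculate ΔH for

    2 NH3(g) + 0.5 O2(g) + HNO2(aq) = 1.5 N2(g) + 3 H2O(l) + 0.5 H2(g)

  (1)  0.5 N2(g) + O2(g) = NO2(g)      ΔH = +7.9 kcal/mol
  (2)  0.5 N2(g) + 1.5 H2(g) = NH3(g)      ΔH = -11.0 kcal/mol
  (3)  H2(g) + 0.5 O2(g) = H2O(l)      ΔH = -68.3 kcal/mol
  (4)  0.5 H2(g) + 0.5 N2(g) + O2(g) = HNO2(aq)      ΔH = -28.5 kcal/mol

ΔH = -154.4 kcal/mol

(1): not needed (NO2(g) appears nowhere else).
(2) reversed and × 2 (NH3(g) must end up as a reactant; scale by 2 for the 2 NH3(g)): (-2)·(-11.0) = +22.0 kcal/mol
(3) × 3 (scale by 3 for the 3 H2O(l)): (3)·(-68.3) = -204.9 kcal/mol
(4) reversed (HNO2(aq) must end up as a reactant): +28.5 kcal/mol
ΔH = (-2)·(-11.0) + (3)·(-68.3) + (-1)·(-28.5) = -154.4 kcal/mol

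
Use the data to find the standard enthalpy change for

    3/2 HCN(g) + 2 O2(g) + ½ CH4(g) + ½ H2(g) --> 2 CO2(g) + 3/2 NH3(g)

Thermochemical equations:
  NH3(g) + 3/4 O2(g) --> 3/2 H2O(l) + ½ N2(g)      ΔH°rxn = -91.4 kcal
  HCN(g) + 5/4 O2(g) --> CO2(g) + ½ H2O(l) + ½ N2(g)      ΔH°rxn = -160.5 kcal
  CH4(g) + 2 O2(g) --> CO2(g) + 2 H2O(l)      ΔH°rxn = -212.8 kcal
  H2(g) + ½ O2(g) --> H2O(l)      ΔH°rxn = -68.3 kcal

equation 1 reversed and × 3/2 (reverse to put NH3(g) on the product side; scale by 3/2 for the 3/2 NH3(g)): (-3/2)·(-91.4) = +137.1 kcal
equation 2 × 3/2 (scale by 3/2 for the 3/2 HCN(g)): (3/2)·(-160.5) = -240.75 kcal
equation 3 × 1/2 (scale by 1/2 for the 1/2 CH4(g)): (1/2)·(-212.8) = -106.4 kcal
equation 4 × 1/2 (×1/2 to match 1/2 H2(g) in the target): (1/2)·(-68.3) = -34.15 kcal
Since enthalpy is a state function, ΔH°rxn = (-3/2)·(-91.4) + (3/2)·(-160.5) + (1/2)·(-212.8) + (1/2)·(-68.3) = -244.2 kcal

ΔH°rxn = -244.2 kcal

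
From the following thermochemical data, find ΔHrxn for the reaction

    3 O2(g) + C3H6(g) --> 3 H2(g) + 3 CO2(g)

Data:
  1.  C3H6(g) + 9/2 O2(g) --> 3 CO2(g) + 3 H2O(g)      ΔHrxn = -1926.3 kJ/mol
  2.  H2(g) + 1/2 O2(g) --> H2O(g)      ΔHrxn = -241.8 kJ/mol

eq. 1 as written (C3H6(g) already on the reactant side): -1926.3 kJ/mol
eq. 2 reversed and × 3 (H2(g) must end up as a product; scale by 3 for the 3 H2(g)): (-3)·(-241.8) = +725.4 kJ/mol
Summing the manipulated equations, ΔHrxn = (1)·(-1926.3) + (-3)·(-241.8) = -1200.9 kJ/mol

ΔHrxn = -1200.9 kJ/mol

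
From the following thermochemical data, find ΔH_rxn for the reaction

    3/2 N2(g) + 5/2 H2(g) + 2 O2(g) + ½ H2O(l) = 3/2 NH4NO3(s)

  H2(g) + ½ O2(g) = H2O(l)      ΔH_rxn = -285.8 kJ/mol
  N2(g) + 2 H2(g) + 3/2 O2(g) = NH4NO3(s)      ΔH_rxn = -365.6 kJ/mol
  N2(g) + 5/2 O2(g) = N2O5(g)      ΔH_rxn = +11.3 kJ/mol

equation 1 reversed and × 1/2 (H2O(l) must end up as a reactant; scale by 1/2 for the 1/2 H2O(l)): (-1/2)·(-285.8) = +142.9 kJ/mol
equation 2 × 3/2 (scale by 3/2 for the 3/2 NH4NO3(s)): (3/2)·(-365.6) = -548.4 kJ/mol
equation 3: not needed (N2O5(g) appears nowhere else).
Combining the equations, ΔH_rxn = (-1/2)·(-285.8) + (3/2)·(-365.6) = -405.5 kJ/mol

ΔH_rxn = -405.5 kJ/mol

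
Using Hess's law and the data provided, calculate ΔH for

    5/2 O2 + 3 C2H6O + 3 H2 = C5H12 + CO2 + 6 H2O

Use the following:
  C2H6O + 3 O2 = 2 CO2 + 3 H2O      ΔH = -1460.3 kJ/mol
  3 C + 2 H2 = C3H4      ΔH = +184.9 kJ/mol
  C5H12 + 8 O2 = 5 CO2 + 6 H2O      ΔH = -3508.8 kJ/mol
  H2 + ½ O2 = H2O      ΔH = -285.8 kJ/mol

equation 1 × 3: (3)·(-1460.3) = -4380.9 kJ/mol
equation 2: not needed.
equation 3 reversed: +3508.8 kJ/mol
equation 4 × 3: (3)·(-285.8) = -857.4 kJ/mol
ΔH = (-4380.9) + (+3508.8) + (-857.4) = -1729.5 kJ/mol

ΔH = -1729.5 kJ/mol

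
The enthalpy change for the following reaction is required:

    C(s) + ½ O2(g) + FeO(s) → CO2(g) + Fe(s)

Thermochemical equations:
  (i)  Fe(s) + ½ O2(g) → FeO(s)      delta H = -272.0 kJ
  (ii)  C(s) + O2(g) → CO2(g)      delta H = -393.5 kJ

delta H = -121.5 kJ

(i) reversed: +272.0 kJ
(ii) as written: -393.5 kJ
Since enthalpy is a state function, delta H = (-1)·(-272.0) + (1)·(-393.5) = -121.5 kJ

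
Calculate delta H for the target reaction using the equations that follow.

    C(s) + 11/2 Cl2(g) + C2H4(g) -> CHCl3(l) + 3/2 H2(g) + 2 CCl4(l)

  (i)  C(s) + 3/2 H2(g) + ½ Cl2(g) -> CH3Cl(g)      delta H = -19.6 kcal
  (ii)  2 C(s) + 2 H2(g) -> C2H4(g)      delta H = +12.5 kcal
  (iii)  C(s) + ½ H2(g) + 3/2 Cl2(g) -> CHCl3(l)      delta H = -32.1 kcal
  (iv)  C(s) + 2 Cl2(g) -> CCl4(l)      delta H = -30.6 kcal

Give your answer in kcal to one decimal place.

(i): not needed.
(ii) reversed: -12.5 kcal
(iii) as written: -32.1 kcal
(iv) × 2: (2)·(-30.6) = -61.2 kcal
Summing the manipulated equations, delta H = (-12.5) + (-32.1) + (-61.2) = -105.8 kcal

delta H = -105.8 kcal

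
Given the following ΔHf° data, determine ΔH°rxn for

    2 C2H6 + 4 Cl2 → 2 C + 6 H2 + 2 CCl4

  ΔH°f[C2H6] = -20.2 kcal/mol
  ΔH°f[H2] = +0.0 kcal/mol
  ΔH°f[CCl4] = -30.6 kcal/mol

ΔH°rxn = -20.8 kcal/mol

Products: 2·(+0.0) + 6·(+0.0) + 2·(-30.6) = -61.2
Reactants: 2·(-20.2) + 4·(+0.0) = -40.4
ΔH°rxn = (-61.2) − (-40.4) = -20.8 kcal/mol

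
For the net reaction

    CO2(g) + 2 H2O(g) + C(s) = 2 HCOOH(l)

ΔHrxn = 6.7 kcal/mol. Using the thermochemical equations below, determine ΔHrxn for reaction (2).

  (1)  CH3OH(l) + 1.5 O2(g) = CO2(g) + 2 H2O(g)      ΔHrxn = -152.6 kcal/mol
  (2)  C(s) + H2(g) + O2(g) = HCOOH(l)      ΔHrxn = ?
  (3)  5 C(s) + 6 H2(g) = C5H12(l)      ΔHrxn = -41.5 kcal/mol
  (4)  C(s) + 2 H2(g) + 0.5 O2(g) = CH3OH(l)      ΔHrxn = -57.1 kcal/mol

(1) reversed (CO2(g) must end up as a reactant): +152.6 kcal/mol
(2) × 2 (×2 to match 2 HCOOH(l) in the target): contributes 2·x
(3): not needed (C5H12(l) appears nowhere else).
(4) reversed: +57.1 kcal/mol
+6.7 = (+152.6) + (+57.1) + 2·x
x = (+6.7 − (+209.7)) / (2) = -101.5 kcal/mol

ΔHrxn = -101.5 kcal/mol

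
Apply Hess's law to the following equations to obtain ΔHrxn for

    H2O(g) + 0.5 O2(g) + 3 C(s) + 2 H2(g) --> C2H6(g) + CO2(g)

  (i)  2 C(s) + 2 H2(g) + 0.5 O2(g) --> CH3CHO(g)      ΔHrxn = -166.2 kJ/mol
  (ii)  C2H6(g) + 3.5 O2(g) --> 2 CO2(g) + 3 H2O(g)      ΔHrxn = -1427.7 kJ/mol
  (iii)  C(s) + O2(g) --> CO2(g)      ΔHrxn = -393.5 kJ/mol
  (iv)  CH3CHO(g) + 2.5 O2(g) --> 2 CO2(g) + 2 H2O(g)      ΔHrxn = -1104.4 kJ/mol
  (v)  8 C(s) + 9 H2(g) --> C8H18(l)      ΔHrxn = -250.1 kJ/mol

(i) as written: -166.2 kJ/mol
(ii) reversed (reverse to put C2H6(g) on the product side): +1427.7 kJ/mol
(iii) as written: -393.5 kJ/mol
(iv) as written: -1104.4 kJ/mol
(v): not needed (C8H18(l) appears nowhere else).
ΔHrxn = (-166.2) + (+1427.7) + (-393.5) + (-1104.4) = -236.4 kJ/mol

ΔHrxn = -236.4 kJ/mol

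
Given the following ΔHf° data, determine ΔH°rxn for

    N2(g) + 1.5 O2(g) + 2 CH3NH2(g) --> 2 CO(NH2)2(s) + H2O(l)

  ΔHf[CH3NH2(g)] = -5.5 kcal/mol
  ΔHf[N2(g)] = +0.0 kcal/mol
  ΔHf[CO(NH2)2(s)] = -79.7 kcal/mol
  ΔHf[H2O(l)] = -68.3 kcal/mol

Products: 2·(-79.7) + 1·(-68.3) = -227.7
Reactants: 1·(+0.0) + 3/2·(+0.0) + 2·(-5.5) = -11.0
ΔH°rxn = (-227.7) − (-11.0) = -216.7 kcal/mol

ΔH°rxn = -216.7 kcal/mol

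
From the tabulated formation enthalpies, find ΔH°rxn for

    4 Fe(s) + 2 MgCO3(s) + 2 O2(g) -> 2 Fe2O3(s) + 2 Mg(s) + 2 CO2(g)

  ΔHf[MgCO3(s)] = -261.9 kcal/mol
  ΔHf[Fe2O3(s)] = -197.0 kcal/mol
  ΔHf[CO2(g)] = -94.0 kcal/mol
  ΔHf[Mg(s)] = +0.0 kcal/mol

ΔH°rxn = Σ nΔHf°(products) − Σ nΔHf°(reactants).
Products: 2·(-197.0) + 2·(+0.0) + 2·(-94.0) = -582.0
Reactants: 4·(+0.0) + 2·(-261.9) + 2·(+0.0) = -523.8
ΔH°rxn = (-582.0) − (-523.8) = -58.2 kcal/mol

ΔH°rxn = -58.2 kcal/mol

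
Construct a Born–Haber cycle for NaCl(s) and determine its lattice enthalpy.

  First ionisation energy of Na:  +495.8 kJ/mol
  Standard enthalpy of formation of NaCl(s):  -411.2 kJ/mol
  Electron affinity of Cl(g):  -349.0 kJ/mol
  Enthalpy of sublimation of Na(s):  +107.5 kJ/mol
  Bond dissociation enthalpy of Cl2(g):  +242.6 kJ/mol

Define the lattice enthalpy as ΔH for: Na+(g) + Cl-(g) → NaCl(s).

U = -786.8 kJ/mol

ΔHf° = 1·ΔHsub + 1·(ΣIE) + 1/2·D(Cl2) + 1·EA + U
-411.2 = 1·(+107.5) + 1·(+495.8) + 1/2·(+242.6) + 1·(-349.0) + U
U = -411.2 − (+375.6) = -786.8 kJ/mol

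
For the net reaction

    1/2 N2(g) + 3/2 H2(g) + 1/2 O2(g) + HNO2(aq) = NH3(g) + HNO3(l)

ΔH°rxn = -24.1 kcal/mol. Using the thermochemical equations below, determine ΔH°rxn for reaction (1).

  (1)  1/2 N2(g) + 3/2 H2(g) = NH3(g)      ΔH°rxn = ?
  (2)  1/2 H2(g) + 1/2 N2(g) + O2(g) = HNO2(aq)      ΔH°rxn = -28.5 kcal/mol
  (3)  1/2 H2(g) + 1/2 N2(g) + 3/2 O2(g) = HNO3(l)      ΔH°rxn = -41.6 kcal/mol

(1) as written: contributes x
(2) reversed: +28.5 kcal/mol
(3) as written: -41.6 kcal/mol
-24.1 = (+28.5) + (-41.6) + x
x = (-24.1 − (-13.1)) / (1) = -11.0 kcal/mol

ΔH°rxn = -11.0 kcal/mol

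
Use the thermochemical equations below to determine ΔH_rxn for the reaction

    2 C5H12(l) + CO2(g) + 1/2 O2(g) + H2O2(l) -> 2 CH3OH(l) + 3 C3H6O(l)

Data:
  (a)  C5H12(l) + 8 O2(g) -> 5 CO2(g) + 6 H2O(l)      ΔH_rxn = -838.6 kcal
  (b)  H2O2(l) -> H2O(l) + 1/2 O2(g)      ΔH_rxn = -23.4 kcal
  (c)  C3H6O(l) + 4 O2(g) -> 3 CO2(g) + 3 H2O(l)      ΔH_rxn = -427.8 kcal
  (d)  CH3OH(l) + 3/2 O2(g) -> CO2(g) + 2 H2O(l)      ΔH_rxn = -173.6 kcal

ΔH_rxn = -70.0 kcal

(a) × 2: (2)·(-838.6) = -1677.2 kcal
(b) as written: -23.4 kcal
(c) reversed and × 3: (-3)·(-427.8) = +1283.4 kcal
(d) reversed and × 2: (-2)·(-173.6) = +347.2 kcal
ΔH_rxn = (2)·(-838.6) + (1)·(-23.4) + (-3)·(-427.8) + (-2)·(-173.6) = -70.0 kcal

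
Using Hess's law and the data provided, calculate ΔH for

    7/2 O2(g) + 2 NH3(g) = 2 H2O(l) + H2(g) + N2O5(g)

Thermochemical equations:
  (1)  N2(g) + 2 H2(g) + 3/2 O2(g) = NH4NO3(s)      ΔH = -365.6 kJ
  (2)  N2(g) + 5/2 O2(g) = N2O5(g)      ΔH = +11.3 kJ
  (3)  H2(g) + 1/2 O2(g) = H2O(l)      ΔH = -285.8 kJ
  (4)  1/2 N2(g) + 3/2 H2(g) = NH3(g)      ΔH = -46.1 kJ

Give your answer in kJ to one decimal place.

(1): not needed.
(2) as written: +11.3 kJ
(3) × 2: (2)·(-285.8) = -571.6 kJ
(4) reversed and × 2: (-2)·(-46.1) = +92.2 kJ
By Hess's law, ΔH = (1)·(+11.3) + (2)·(-285.8) + (-2)·(-46.1) = -468.1 kJ

ΔH = -468.1 kJ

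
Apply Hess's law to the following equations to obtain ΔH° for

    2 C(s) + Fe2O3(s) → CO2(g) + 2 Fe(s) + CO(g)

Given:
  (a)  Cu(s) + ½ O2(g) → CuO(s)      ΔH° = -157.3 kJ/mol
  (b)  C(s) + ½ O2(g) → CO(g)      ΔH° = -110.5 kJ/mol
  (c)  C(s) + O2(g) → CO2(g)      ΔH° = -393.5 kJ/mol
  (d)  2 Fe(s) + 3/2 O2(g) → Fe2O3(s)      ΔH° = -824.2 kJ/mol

(a): not needed (Cu(s) appears nowhere else).
(b) as written (CO(g) already on the product side): -110.5 kJ/mol
(c) as written (CO2(g) already on the product side): -393.5 kJ/mol
(d) reversed (reverse to put Fe2O3(s) on the reactant side): +824.2 kJ/mol
Combining the equations, ΔH° = (-110.5) + (-393.5) + (+824.2) = 320.2 kJ/mol

ΔH° = 320.2 kJ/mol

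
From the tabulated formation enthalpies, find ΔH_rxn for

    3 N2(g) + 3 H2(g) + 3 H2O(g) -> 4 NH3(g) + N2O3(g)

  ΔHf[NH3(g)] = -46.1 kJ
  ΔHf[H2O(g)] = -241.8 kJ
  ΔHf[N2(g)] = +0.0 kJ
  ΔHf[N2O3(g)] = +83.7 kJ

Products: 4·(-46.1) + 1·(+83.7) = -100.7
Reactants: 3·(+0.0) + 3·(+0.0) + 3·(-241.8) = -725.4
ΔH_rxn = (-100.7) − (-725.4) = 624.7 kJ

ΔH_rxn = 624.7 kJ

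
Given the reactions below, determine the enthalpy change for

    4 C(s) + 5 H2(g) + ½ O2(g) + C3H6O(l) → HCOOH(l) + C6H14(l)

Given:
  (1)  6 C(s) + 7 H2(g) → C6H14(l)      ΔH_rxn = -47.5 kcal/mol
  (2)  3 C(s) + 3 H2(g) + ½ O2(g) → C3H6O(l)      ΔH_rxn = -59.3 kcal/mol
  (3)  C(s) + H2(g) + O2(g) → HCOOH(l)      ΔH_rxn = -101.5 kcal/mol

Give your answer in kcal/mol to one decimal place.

ΔH_rxn = -89.7 kcal/mol

(1) as written (C6H14(l) already on the product side): -47.5 kcal/mol
(2) reversed (C3H6O(l) must end up as a reactant): +59.3 kcal/mol
(3) as written (HCOOH(l) already on the product side): -101.5 kcal/mol
ΔH_rxn = (-47.5) + (+59.3) + (-101.5) = -89.7 kcal/mol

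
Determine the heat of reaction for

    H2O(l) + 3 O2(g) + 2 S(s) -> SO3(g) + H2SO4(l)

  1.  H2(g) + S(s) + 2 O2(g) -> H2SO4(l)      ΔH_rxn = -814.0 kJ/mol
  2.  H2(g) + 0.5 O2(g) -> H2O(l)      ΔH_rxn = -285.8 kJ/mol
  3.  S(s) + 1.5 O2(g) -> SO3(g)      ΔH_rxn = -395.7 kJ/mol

eq. 1 as written: -814.0 kJ/mol
eq. 2 reversed: +285.8 kJ/mol
eq. 3 as written: -395.7 kJ/mol
Combining the equations, ΔH_rxn = (-814.0) + (+285.8) + (-395.7) = -923.9 kJ/mol

ΔH_rxn = -923.9 kJ/mol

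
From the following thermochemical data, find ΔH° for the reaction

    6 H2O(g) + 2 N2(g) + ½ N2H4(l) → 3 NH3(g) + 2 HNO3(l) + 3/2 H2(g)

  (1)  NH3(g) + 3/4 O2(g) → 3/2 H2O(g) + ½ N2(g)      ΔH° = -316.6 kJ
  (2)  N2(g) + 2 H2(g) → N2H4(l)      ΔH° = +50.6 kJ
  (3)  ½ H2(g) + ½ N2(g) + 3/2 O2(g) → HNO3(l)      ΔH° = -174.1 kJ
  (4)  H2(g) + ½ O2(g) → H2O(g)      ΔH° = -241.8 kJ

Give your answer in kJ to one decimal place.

ΔH° = 939.0 kJ

(1) reversed and × 3 (reverse to put NH3(g) on the product side; scale by 3 for the 3 NH3(g)): (-3)·(-316.6) = +949.8 kJ
(2) reversed and × 1/2 (N2H4(l) must end up as a reactant; ×1/2 to match 1/2 N2H4(l) in the target): (-1/2)·(+50.6) = -25.3 kJ
(3) × 2 (×2 to match 2 HNO3(l) in the target): (2)·(-174.1) = -348.2 kJ
(4) reversed and × 3/2: (-3/2)·(-241.8) = +362.7 kJ
ΔH° = (+949.8) + (-25.3) + (-348.2) + (+362.7) = 939.0 kJ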